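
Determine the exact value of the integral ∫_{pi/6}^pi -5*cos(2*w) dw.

An antiderivative is F(w) = -5*sin(2*w)/2.
Then F(pi) - F(pi/6) = (0) - (-5*sqrt(3)/4) = 5*sqrt(3)/4.

5*sqrt(3)/4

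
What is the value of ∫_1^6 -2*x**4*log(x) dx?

Integrate by parts once (u = ln x, dv = -2*x**4 dx).
An antiderivative is F(x) = -2*x**5*(5*log(x) - 1)/25.
Then F(6) - F(1) = (15552/25 - 15552*log(6)/5) - (2/25) = 622 - 15552*log(6)/5.

622 - 15552*log(6)/5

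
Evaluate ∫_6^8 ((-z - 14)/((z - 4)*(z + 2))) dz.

Factor the denominator: z**2 - 2*z - 8 = (z + 2)(z - 4).
Partial fractions: (-z - 14)/((z - 4)*(z + 2)) = 2/(z + 2) - 3/(z - 4).
An antiderivative is F(z) = -3*log(z - 4) + 2*log(z + 2).
Then F(8) - F(6) = (log(25/16)) - (log(8)) = -7*log(2) + 2*log(5).

-7*log(2) + 2*log(5)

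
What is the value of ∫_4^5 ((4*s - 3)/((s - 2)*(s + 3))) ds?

-3*log(7) + log(3) + 8*log(2)

Factor the denominator: s**2 + s - 6 = (s + 3)(s - 2).
Partial fractions: (4*s - 3)/((s - 2)*(s + 3)) = 3/(s + 3) + 1/(s - 2).
An antiderivative is F(s) = log(s - 2) + 3*log(s + 3).
Then F(5) - F(4) = (log(3) + 9*log(2)) - (log(2) + 3*log(7)) = -3*log(7) + log(3) + 8*log(2).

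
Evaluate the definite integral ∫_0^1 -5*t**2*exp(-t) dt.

Integrate by parts twice (u = t^2, dv = -5*exp(-t) dt).
An antiderivative is F(t) = (5*t**2 + 10*t + 10)*exp(-t).
Then F(1) - F(0) = (25*exp(-1)) - (10) = -10 + 25*exp(-1).

-10 + 25*exp(-1)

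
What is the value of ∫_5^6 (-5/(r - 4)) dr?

-log(32)

An antiderivative is F(r) = -5*log(r - 4).
Then F(6) - F(5) = (-log(32)) - (0) = -log(32).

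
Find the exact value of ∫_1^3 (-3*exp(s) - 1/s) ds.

-3*exp(3) - log(3) + 3*exp(1)

An antiderivative is F(s) = -3*exp(s) - log(s).
Then F(3) - F(1) = (-3*exp(3) - log(3)) - (-3*exp(1)) = -3*exp(3) - log(3) + 3*exp(1).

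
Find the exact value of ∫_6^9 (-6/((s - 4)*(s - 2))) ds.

-3*log(5) - 3*log(2) + 3*log(7)

Factor the denominator: s**2 - 6*s + 8 = (s - 2)(s - 4).
Partial fractions: -6/((s - 4)*(s - 2)) = 3/(s - 2) - 3/(s - 4).
An antiderivative is F(s) = -3*log(s - 4) + 3*log(s - 2).
Then F(9) - F(6) = (-3*log(5) + 3*log(7)) - (log(8)) = -3*log(5) - 3*log(2) + 3*log(7).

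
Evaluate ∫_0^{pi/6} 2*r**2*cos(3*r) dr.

-4/27 + pi**2/54

Integrate by parts twice (u = r^2, dv = 2*cos(3*r) dr).
An antiderivative is F(r) = 2*r**2*sin(3*r)/3 + 4*r*cos(3*r)/9 - 4*sin(3*r)/27.
Then F(pi/6) - F(0) = (-4/27 + pi**2/54) - (0) = -4/27 + pi**2/54.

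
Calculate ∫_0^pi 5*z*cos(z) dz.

Integrate by parts once (u = z, dv = 5*cos(z) dz).
An antiderivative is F(z) = 5*z*sin(z) + 5*cos(z).
Then F(pi) - F(0) = (-5) - (5) = -10.

-10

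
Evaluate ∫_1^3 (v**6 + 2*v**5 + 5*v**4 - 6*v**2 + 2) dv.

15728/21

By the power rule, an antiderivative is F(v) = v**7/7 + v**6/3 + v**5 - 2*v**3 + 2*v.
Then F(3) - F(1) = (5253/7) - (31/21) = 15728/21.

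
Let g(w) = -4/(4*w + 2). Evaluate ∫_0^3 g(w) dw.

An antiderivative is F(w) = -log(4*w + 2).
Then F(3) - F(0) = (-log(14)) - (-log(2)) = -log(7).

-log(7)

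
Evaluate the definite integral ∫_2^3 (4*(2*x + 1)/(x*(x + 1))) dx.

log(16)

Factor the denominator: x**2 + x = (x + 1)x.
Partial fractions: 4*(2*x + 1)/(x*(x + 1)) = 4/(x + 1) + 4/x.
An antiderivative is F(x) = 4*log(x) + 4*log(x + 1).
Then F(3) - F(2) = (4*log(3) + 8*log(2)) - (4*log(2) + 4*log(3)) = log(16).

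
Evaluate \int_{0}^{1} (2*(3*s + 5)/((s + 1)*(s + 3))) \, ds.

-4*log(3) + 10*log(2)

Factor the denominator: s**2 + 4*s + 3 = (s + 3)(s + 1).
Partial fractions: 2*(3*s + 5)/((s + 1)*(s + 3)) = 4/(s + 3) + 2/(s + 1).
An antiderivative is F(s) = 2*log(s + 1) + 4*log(s + 3).
Then F(1) - F(0) = (10*log(2)) - (log(81)) = -4*log(3) + 10*log(2).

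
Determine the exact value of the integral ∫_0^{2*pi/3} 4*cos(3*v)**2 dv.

4*pi/3

Use the identity cos^2(3*v) = (1 + cos(6*v))/2.
An antiderivative is F(v) = 2*v + sin(6*v)/3.
Then F(2*pi/3) - F(0) = (4*pi/3) - (0) = 4*pi/3.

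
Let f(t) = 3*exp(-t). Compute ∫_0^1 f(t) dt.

An antiderivative is F(t) = -3*exp(-t).
Then F(1) - F(0) = (-3*exp(-1)) - (-3) = 3 - 3*exp(-1).

3 - 3*exp(-1)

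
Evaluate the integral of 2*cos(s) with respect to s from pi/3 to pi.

-sqrt(3)

An antiderivative is F(s) = 2*sin(s).
Then F(pi) - F(pi/3) = (0) - (sqrt(3)) = -sqrt(3).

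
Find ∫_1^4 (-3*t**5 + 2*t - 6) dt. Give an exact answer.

By the power rule, an antiderivative is F(t) = -t**6/2 + t**2 - 6*t.
Then F(4) - F(1) = (-2056) - (-11/2) = -4101/2.

-4101/2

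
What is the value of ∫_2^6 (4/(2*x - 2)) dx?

An antiderivative is F(x) = 2*log(2*x - 2).
Then F(6) - F(2) = (log(100)) - (log(4)) = log(25).

log(25)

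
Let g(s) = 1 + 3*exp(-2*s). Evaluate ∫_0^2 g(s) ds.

7/2 - 3*exp(-4)/2

An antiderivative is F(s) = s - 3*exp(-2*s)/2.
Then F(2) - F(0) = (2 - 3*exp(-4)/2) - (-3/2) = 7/2 - 3*exp(-4)/2.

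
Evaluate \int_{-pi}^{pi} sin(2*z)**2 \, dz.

pi

Use the identity sin^2(2*z) = (1 - cos(4*z))/2.
An antiderivative is F(z) = z/2 - sin(4*z)/8.
Then F(pi) - F(-pi) = (pi/2) - (-pi/2) = pi.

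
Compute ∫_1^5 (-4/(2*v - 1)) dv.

-log(81)

An antiderivative is F(v) = -2*log(2*v - 1).
Then F(5) - F(1) = (-log(81)) - (0) = -log(81).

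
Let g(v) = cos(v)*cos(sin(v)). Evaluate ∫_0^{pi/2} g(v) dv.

sin(1)

Let u = sin(v), so du = cos(v) dv. When v = 0, u = 0; when v = pi/2, u = 1.
The integral becomes ∫ cos(u) du from 0 to 1, with antiderivative sin(u).
Back in v: F(v) = sin(sin(v)).
Then F(pi/2) - F(0) = (sin(1)) - (0) = sin(1).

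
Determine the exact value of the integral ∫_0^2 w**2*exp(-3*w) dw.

2/27 - 50*exp(-6)/27

Integrate by parts twice (u = w^2, dv = exp(-3*w) dw).
An antiderivative is F(w) = (-9*w**2 - 6*w - 2)*exp(-3*w)/27.
Then F(2) - F(0) = (-50*exp(-6)/27) - (-2/27) = 2/27 - 50*exp(-6)/27.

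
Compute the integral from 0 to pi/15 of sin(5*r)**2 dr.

Use the identity sin^2(5*r) = (1 - cos(10*r))/2.
An antiderivative is F(r) = r/2 - sin(10*r)/20.
Then F(pi/15) - F(0) = (-sqrt(3)/40 + pi/30) - (0) = -sqrt(3)/40 + pi/30.

-sqrt(3)/40 + pi/30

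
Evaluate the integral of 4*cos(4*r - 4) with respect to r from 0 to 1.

Let u = 4*r - 4, so du = 4 dr. When r = 0, u = -4; when r = 1, u = 0.
The integral becomes ∫ cos(u) du from -4 to 0, with antiderivative sin(u).
Back in r: F(r) = sin(4*r - 4).
Then F(1) - F(0) = (0) - (-sin(4)) = sin(4).

sin(4)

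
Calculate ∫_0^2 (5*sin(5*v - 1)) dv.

cos(1) - cos(9)

Let u = 5*v - 1, so du = 5 dv. When v = 0, u = -1; when v = 2, u = 9.
The integral becomes ∫ sin(u) du from -1 to 9, with antiderivative -cos(u).
Back in v: F(v) = -cos(5*v - 1).
Then F(2) - F(0) = (-cos(9)) - (-cos(1)) = cos(1) - cos(9).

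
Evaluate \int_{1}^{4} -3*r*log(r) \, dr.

45/4 - 48*log(2)

Integrate by parts once (u = ln r, dv = -3*r dr).
An antiderivative is F(r) = -3*r**2*(2*log(r) - 1)/4.
Then F(4) - F(1) = (12 - 48*log(2)) - (3/4) = 45/4 - 48*log(2).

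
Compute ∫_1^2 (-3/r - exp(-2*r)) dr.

An antiderivative is F(r) = -3*log(r) + exp(-2*r)/2.
Then F(2) - F(1) = (-3*log(2) + exp(-4)/2) - (exp(-2)/2) = (-6*exp(4)*log(2) - exp(2) + 1)*exp(-4)/2.

(-6*exp(4)*log(2) - exp(2) + 1)*exp(-4)/2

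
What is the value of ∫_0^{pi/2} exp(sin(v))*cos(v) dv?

Let u = sin(v), so du = cos(v) dv. When v = 0, u = 0; when v = pi/2, u = 1.
The integral becomes ∫ exp(u) du from 0 to 1, with antiderivative exp(u).
Back in v: F(v) = exp(sin(v)).
Then F(pi/2) - F(0) = (E) - (1) = -1 + E.

-1 + E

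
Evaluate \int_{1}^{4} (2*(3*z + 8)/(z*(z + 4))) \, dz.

Factor the denominator: z**2 + 4*z = (z + 4)z.
Partial fractions: 2*(3*z + 8)/(z*(z + 4)) = 2/(z + 4) + 4/z.
An antiderivative is F(z) = 4*log(z) + 2*log(z + 4).
Then F(4) - F(1) = (14*log(2)) - (log(25)) = -2*log(5) + 14*log(2).

-2*log(5) + 14*log(2)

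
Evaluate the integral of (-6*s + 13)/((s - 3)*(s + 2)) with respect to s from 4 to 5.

Factor the denominator: s**2 - s - 6 = (s + 2)(s - 3).
Partial fractions: (-6*s + 13)/((s - 3)*(s + 2)) = -5/(s + 2) - 1/(s - 3).
An antiderivative is F(s) = -log(s - 3) - 5*log(s + 2).
Then F(5) - F(4) = (-5*log(7) - log(2)) - (-5*log(3) - 5*log(2)) = -5*log(7) + 4*log(2) + 5*log(3).

-5*log(7) + 4*log(2) + 5*log(3)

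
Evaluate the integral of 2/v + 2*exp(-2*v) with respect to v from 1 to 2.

An antiderivative is F(v) = 2*log(v) - exp(-2*v).
Then F(2) - F(1) = (-exp(-4) + 2*log(2)) - (-exp(-2)) = -exp(-4) + exp(-2) + 2*log(2).

-exp(-4) + exp(-2) + 2*log(2)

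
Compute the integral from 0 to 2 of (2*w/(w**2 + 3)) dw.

log(7/3)

Let u = w**2 + 3, so du = 2*w dw. When w = 0, u = 3; when w = 2, u = 7.
The integral becomes ∫ 1/u du from 3 to 7, with antiderivative log(u).
Back in w: F(w) = log(w**2 + 3).
Then F(2) - F(0) = (log(7)) - (log(3)) = log(7/3).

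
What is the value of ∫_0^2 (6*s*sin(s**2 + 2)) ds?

Let u = s**2 + 2, so du = 2*s ds. When s = 0, u = 2; when s = 2, u = 6.
The integral becomes 3·∫ sin(u) du from 2 to 6, with antiderivative -3*cos(u).
Back in s: F(s) = -3*cos(s**2 + 2).
Then F(2) - F(0) = (-3*cos(6)) - (-3*cos(2)) = -3*cos(6) + 3*cos(2).

-3*cos(6) + 3*cos(2)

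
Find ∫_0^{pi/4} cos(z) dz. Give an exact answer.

sqrt(2)/2

An antiderivative is F(z) = sin(z).
Then F(pi/4) - F(0) = (sqrt(2)/2) - (0) = sqrt(2)/2.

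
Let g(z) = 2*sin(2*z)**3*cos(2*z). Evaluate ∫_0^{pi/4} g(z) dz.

Let u = sin(2*z), so du = 2*cos(2*z) dz. When z = 0, u = 0; when z = pi/4, u = 1.
The integral becomes ∫ u**3 du from 0 to 1, with antiderivative u**4/4.
Back in z: F(z) = sin(2*z)**4/4.
Then F(pi/4) - F(0) = (1/4) - (0) = 1/4.

1/4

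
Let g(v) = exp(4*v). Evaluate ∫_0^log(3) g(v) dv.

20

Let u = exp(v), so du = exp(v) dv. When v = 0, u = 1; when v = log(3), u = 3.
The integral becomes ∫ u**3 du from 1 to 3, with antiderivative u**4/4.
Back in v: F(v) = exp(4*v)/4.
Then F(log(3)) - F(0) = (81/4) - (1/4) = 20.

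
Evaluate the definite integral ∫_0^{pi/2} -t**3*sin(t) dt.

Integrate by parts 3 times (u = t^3, dv = -sin(t) dt).
An antiderivative is F(t) = t**3*cos(t) - 3*t**2*sin(t) - 6*t*cos(t) + 6*sin(t).
Then F(pi/2) - F(0) = (6 - 3*pi**2/4) - (0) = 6 - 3*pi**2/4.

6 - 3*pi**2/4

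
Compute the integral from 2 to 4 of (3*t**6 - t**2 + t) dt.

146038/21

By the power rule, an antiderivative is F(t) = 3*t**7/7 - t**3/3 + t**2/2.
Then F(4) - F(2) = (147176/21) - (1138/21) = 146038/21.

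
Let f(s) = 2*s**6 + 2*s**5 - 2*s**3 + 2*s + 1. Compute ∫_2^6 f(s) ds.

By the power rule, an antiderivative is F(s) = 2*s**7/7 + s**6/3 - s**4/2 + s**2 + s.
Then F(6) - F(2) = (664494/7) - (1174/21) = 1992308/21.

1992308/21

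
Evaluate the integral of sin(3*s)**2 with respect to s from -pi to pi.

Use the identity sin^2(3*s) = (1 - cos(6*s))/2.
An antiderivative is F(s) = s/2 - sin(6*s)/12.
Then F(pi) - F(-pi) = (pi/2) - (-pi/2) = pi.

pi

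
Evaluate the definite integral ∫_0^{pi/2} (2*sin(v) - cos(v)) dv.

1

An antiderivative is F(v) = -sin(v) - 2*cos(v).
Then F(pi/2) - F(0) = (-1) - (-2) = 1.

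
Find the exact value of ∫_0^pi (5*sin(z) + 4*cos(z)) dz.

An antiderivative is F(z) = 4*sin(z) - 5*cos(z).
Then F(pi) - F(0) = (5) - (-5) = 10.

10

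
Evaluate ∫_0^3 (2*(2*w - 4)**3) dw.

Let u = 2*w - 4, so du = 2 dw. When w = 0, u = -4; when w = 3, u = 2.
The integral becomes ∫ u**3 du from -4 to 2, with antiderivative u**4/4.
Back in w: F(w) = (2*w - 4)**4/4.
Then F(3) - F(0) = (4) - (64) = -60.

-60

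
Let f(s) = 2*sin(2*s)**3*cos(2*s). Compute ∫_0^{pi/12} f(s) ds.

1/64

Let u = sin(2*s), so du = 2*cos(2*s) ds. When s = 0, u = 0; when s = pi/12, u = 1/2.
The integral becomes ∫ u**3 du from 0 to 1/2, with antiderivative u**4/4.
Back in s: F(s) = sin(2*s)**4/4.
Then F(pi/12) - F(0) = (1/64) - (0) = 1/64.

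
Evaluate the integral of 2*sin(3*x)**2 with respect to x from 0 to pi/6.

Use the identity sin^2(3*x) = (1 - cos(6*x))/2.
An antiderivative is F(x) = x - sin(6*x)/6.
Then F(pi/6) - F(0) = (pi/6) - (0) = pi/6.

pi/6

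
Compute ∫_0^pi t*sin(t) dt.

Integrate by parts once (u = t, dv = sin(t) dt).
An antiderivative is F(t) = -t*cos(t) + sin(t).
Then F(pi) - F(0) = (pi) - (0) = pi.

pi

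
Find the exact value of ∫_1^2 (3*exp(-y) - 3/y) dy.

An antiderivative is F(y) = -3*log(y) - 3*exp(-y).
Then F(2) - F(1) = (-3*log(2) - 3*exp(-2)) - (-3*exp(-1)) = -3*log(2) - 3*exp(-2) + 3*exp(-1).

-3*log(2) - 3*exp(-2) + 3*exp(-1)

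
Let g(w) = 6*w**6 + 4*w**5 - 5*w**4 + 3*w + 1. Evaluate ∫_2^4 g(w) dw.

109548/7

By the power rule, an antiderivative is F(w) = 6*w**7/7 + 2*w**6/3 - w**5 + 3*w**2/2 + w.
Then F(4) - F(2) = (331340/21) - (2696/21) = 109548/7.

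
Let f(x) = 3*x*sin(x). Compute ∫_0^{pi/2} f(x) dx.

Integrate by parts once (u = x, dv = 3*sin(x) dx).
An antiderivative is F(x) = -3*x*cos(x) + 3*sin(x).
Then F(pi/2) - F(0) = (3) - (0) = 3.

3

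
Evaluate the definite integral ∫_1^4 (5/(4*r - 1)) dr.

An antiderivative is F(r) = 5*log(4*r - 1)/4.
Then F(4) - F(1) = (5*log(15)/4) - (5*log(3)/4) = 5*log(5)/4.

5*log(5)/4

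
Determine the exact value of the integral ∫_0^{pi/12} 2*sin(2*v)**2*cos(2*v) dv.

Let u = sin(2*v), so du = 2*cos(2*v) dv. When v = 0, u = 0; when v = pi/12, u = 1/2.
The integral becomes ∫ u**2 du from 0 to 1/2, with antiderivative u**3/3.
Back in v: F(v) = sin(2*v)**3/3.
Then F(pi/12) - F(0) = (1/24) - (0) = 1/24.

1/24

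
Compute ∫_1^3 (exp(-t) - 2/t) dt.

An antiderivative is F(t) = -2*log(t) - exp(-t).
Then F(3) - F(1) = (-2*log(3) - exp(-3)) - (-exp(-1)) = -2*log(3) - exp(-3) + exp(-1).

-2*log(3) - exp(-3) + exp(-1)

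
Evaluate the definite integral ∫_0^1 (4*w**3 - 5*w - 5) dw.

-13/2

By the power rule, an antiderivative is F(w) = w**4 - 5*w**2/2 - 5*w.
Then F(1) - F(0) = (-13/2) - (0) = -13/2.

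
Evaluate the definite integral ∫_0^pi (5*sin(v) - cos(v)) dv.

An antiderivative is F(v) = -sin(v) - 5*cos(v).
Then F(pi) - F(0) = (5) - (-5) = 10.

10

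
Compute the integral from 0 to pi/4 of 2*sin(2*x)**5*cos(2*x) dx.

1/6

Let u = sin(2*x), so du = 2*cos(2*x) dx. When x = 0, u = 0; when x = pi/4, u = 1.
The integral becomes ∫ u**5 du from 0 to 1, with antiderivative u**6/6.
Back in x: F(x) = sin(2*x)**6/6.
Then F(pi/4) - F(0) = (1/6) - (0) = 1/6.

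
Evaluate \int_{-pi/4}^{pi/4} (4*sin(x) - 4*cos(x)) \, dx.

-4*sqrt(2)

An antiderivative is F(x) = -4*sin(x) - 4*cos(x).
Then F(pi/4) - F(-pi/4) = (-4*sqrt(2)) - (0) = -4*sqrt(2).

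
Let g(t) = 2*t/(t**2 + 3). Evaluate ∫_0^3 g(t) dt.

log(4)

Let u = t**2 + 3, so du = 2*t dt. When t = 0, u = 3; when t = 3, u = 12.
The integral becomes ∫ 1/u du from 3 to 12, with antiderivative log(u).
Back in t: F(t) = log(t**2 + 3).
Then F(3) - F(0) = (log(12)) - (log(3)) = log(4).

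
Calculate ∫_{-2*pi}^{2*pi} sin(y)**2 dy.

2*pi

Use the identity sin^2(y) = (1 - cos(2*y))/2.
An antiderivative is F(y) = y/2 - sin(2*y)/4.
Then F(2*pi) - F(-2*pi) = (pi) - (-pi) = 2*pi.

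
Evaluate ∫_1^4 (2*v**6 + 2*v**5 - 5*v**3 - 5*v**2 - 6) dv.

156915/28

By the power rule, an antiderivative is F(v) = 2*v**7/7 + v**6/3 - 5*v**4/4 - 5*v**3/3 - 6*v.
Then F(4) - F(1) = (117512/21) - (-697/84) = 156915/28.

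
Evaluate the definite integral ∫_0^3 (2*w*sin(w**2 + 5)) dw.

Let u = w**2 + 5, so du = 2*w dw. When w = 0, u = 5; when w = 3, u = 14.
The integral becomes ∫ sin(u) du from 5 to 14, with antiderivative -cos(u).
Back in w: F(w) = -cos(w**2 + 5).
Then F(3) - F(0) = (-cos(14)) - (-cos(5)) = -cos(14) + cos(5).

-cos(14) + cos(5)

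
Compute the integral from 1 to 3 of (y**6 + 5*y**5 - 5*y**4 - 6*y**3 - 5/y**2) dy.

By the power rule, an antiderivative is F(y) = y**7/7 + 5*y**6/6 - y**5 - 3*y**4/2 + 5/y.
Then F(3) - F(1) = (11699/21) - (73/21) = 11626/21.

11626/21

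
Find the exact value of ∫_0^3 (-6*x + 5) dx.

-12

By the power rule, an antiderivative is F(x) = -3*x**2 + 5*x.
Then F(3) - F(0) = (-12) - (0) = -12.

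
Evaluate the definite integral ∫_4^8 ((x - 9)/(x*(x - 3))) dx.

Factor the denominator: x**2 - 3*x = x(x - 3).
Partial fractions: (x - 9)/(x*(x - 3)) = 3/x - 2/(x - 3).
An antiderivative is F(x) = 3*log(x) - 2*log(x - 3).
Then F(8) - F(4) = (-2*log(5) + 9*log(2)) - (log(64)) = log(8/25).

log(8/25)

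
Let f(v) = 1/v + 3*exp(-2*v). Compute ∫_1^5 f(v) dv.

-3*exp(-10)/2 + 3*exp(-2)/2 + log(5)

An antiderivative is F(v) = log(v) - 3*exp(-2*v)/2.
Then F(5) - F(1) = (-3*exp(-10)/2 + log(5)) - (-3*exp(-2)/2) = -3*exp(-10)/2 + 3*exp(-2)/2 + log(5).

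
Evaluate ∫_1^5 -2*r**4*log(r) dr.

Integrate by parts once (u = ln r, dv = -2*r**4 dr).
An antiderivative is F(r) = -2*r**5*(5*log(r) - 1)/25.
Then F(5) - F(1) = (250 - 1250*log(5)) - (2/25) = 6248/25 - 1250*log(5).

6248/25 - 1250*log(5)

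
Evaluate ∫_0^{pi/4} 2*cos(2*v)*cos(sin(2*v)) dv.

Let u = sin(2*v), so du = 2*cos(2*v) dv. When v = 0, u = 0; when v = pi/4, u = 1.
The integral becomes ∫ cos(u) du from 0 to 1, with antiderivative sin(u).
Back in v: F(v) = sin(sin(2*v)).
Then F(pi/4) - F(0) = (sin(1)) - (0) = sin(1).

sin(1)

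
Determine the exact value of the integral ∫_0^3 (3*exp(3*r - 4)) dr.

Let u = 3*r - 4, so du = 3 dr. When r = 0, u = -4; when r = 3, u = 5.
The integral becomes ∫ exp(u) du from -4 to 5, with antiderivative exp(u).
Back in r: F(r) = exp(3*r - 4).
Then F(3) - F(0) = (exp(5)) - (exp(-4)) = -(1 - exp(9))*exp(-4).

-(1 - exp(9))*exp(-4)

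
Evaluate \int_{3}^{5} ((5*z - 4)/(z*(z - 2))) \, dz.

Factor the denominator: z**2 - 2*z = z(z - 2).
Partial fractions: (5*z - 4)/(z*(z - 2)) = 2/z + 3/(z - 2).
An antiderivative is F(z) = 2*log(z) + 3*log(z - 2).
Then F(5) - F(3) = (2*log(5) + 3*log(3)) - (log(9)) = log(75).

log(75)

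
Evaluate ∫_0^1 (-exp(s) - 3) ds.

An antiderivative is F(s) = -3*s - exp(s).
Then F(1) - F(0) = (-3 - E) - (-1) = -E - 2.

-E - 2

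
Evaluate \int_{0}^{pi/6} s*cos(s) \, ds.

-1 + pi/12 + sqrt(3)/2

Integrate by parts once (u = s, dv = cos(s) ds).
An antiderivative is F(s) = s*sin(s) + cos(s).
Then F(pi/6) - F(0) = (pi/12 + sqrt(3)/2) - (1) = -1 + pi/12 + sqrt(3)/2.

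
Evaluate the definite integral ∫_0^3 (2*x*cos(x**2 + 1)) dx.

-sin(1) + sin(10)

Let u = x**2 + 1, so du = 2*x dx. When x = 0, u = 1; when x = 3, u = 10.
The integral becomes ∫ cos(u) du from 1 to 10, with antiderivative sin(u).
Back in x: F(x) = sin(x**2 + 1).
Then F(3) - F(0) = (sin(10)) - (sin(1)) = -sin(1) + sin(10).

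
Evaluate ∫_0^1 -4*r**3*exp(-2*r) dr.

-3/2 + 19*exp(-2)/2

Integrate by parts 3 times (u = r^3, dv = -4*exp(-2*r) dr).
An antiderivative is F(r) = (4*r**3 + 6*r**2 + 6*r + 3)*exp(-2*r)/2.
Then F(1) - F(0) = (19*exp(-2)/2) - (3/2) = -3/2 + 19*exp(-2)/2.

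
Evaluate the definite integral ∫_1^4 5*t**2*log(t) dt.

-35 + 640*log(2)/3

Integrate by parts once (u = ln t, dv = 5*t**2 dt).
An antiderivative is F(t) = 5*t**3*(3*log(t) - 1)/9.
Then F(4) - F(1) = (-320/9 + 640*log(2)/3) - (-5/9) = -35 + 640*log(2)/3.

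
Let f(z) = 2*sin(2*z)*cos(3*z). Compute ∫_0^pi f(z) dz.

Use the identity sin(2*z)cos(3*z) = [sin(5*z) + sin(-z)]/2.
An antiderivative is F(z) = cos(z) - cos(5*z)/5.
Then F(pi) - F(0) = (-4/5) - (4/5) = -8/5.

-8/5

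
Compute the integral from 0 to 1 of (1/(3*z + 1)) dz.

2*log(2)/3

An antiderivative is F(z) = log(3*z + 1)/3.
Then F(1) - F(0) = (2*log(2)/3) - (0) = 2*log(2)/3.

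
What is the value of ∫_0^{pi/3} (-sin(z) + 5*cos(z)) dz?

-1/2 + 5*sqrt(3)/2

An antiderivative is F(z) = 5*sin(z) + cos(z).
Then F(pi/3) - F(0) = (1/2 + 5*sqrt(3)/2) - (1) = -1/2 + 5*sqrt(3)/2.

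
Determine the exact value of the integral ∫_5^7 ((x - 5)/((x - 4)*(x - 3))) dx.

Factor the denominator: x**2 - 7*x + 12 = (x - 3)(x - 4).
Partial fractions: (x - 5)/((x - 4)*(x - 3)) = 2/(x - 3) - 1/(x - 4).
An antiderivative is F(x) = -log(x - 4) + 2*log(x - 3).
Then F(7) - F(5) = (log(16/3)) - (log(4)) = log(4/3).

log(4/3)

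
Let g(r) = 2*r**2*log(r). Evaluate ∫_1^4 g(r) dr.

Integrate by parts once (u = ln r, dv = 2*r**2 dr).
An antiderivative is F(r) = 2*r**3*(3*log(r) - 1)/9.
Then F(4) - F(1) = (-128/9 + 256*log(2)/3) - (-2/9) = -14 + 256*log(2)/3.

-14 + 256*log(2)/3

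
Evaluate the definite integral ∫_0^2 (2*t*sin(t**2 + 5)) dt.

Let u = t**2 + 5, so du = 2*t dt. When t = 0, u = 5; when t = 2, u = 9.
The integral becomes ∫ sin(u) du from 5 to 9, with antiderivative -cos(u).
Back in t: F(t) = -cos(t**2 + 5).
Then F(2) - F(0) = (-cos(9)) - (-cos(5)) = cos(5) - cos(9).

cos(5) - cos(9)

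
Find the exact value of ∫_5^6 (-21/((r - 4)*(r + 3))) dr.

-12*log(2) + 6*log(3)

Factor the denominator: r**2 - r - 12 = (r + 3)(r - 4).
Partial fractions: -21/((r - 4)*(r + 3)) = 3/(r + 3) - 3/(r - 4).
An antiderivative is F(r) = -3*log(r - 4) + 3*log(r + 3).
Then F(6) - F(5) = (-3*log(2) + 6*log(3)) - (9*log(2)) = -12*log(2) + 6*log(3).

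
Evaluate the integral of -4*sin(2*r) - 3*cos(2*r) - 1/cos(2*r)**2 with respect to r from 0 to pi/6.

-5*sqrt(3)/4 - 1

An antiderivative is F(r) = -3*sin(2*r)/2 + 2*cos(2*r) - tan(2*r)/2.
Then F(pi/6) - F(0) = (1 - 5*sqrt(3)/4) - (2) = -5*sqrt(3)/4 - 1.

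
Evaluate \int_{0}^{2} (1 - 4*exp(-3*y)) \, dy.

An antiderivative is F(y) = y + 4*exp(-3*y)/3.
Then F(2) - F(0) = (4*exp(-6)/3 + 2) - (4/3) = 4*exp(-6)/3 + 2/3.

4*exp(-6)/3 + 2/3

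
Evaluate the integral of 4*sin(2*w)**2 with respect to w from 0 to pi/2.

Use the identity sin^2(2*w) = (1 - cos(4*w))/2.
An antiderivative is F(w) = 2*w - sin(4*w)/2.
Then F(pi/2) - F(0) = (pi) - (0) = pi.

pi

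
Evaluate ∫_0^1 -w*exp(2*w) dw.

Integrate by parts once (u = w, dv = -exp(2*w) dw).
An antiderivative is F(w) = (-2*w + 1)*exp(2*w)/4.
Then F(1) - F(0) = (-exp(2)/4) - (1/4) = -exp(2)/4 - 1/4.

-exp(2)/4 - 1/4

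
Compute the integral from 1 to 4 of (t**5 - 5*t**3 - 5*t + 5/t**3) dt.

10515/32

By the power rule, an antiderivative is F(t) = t**6/6 - 5*t**4/4 - 5*t**2/2 - 5/(2*t**2).
Then F(4) - F(1) = (30961/96) - (-73/12) = 10515/32.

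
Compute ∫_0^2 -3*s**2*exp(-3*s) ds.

Integrate by parts twice (u = s^2, dv = -3*exp(-3*s) ds).
An antiderivative is F(s) = (9*s**2 + 6*s + 2)*exp(-3*s)/9.
Then F(2) - F(0) = (50*exp(-6)/9) - (2/9) = -2/9 + 50*exp(-6)/9.

-2/9 + 50*exp(-6)/9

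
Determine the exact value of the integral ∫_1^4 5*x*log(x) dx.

Integrate by parts once (u = ln x, dv = 5*x dx).
An antiderivative is F(x) = 5*x**2*(2*log(x) - 1)/4.
Then F(4) - F(1) = (-20 + 80*log(2)) - (-5/4) = -75/4 + 80*log(2).

-75/4 + 80*log(2)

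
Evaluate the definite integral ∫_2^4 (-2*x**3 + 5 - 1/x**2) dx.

-441/4

By the power rule, an antiderivative is F(x) = -x**4/2 + 5*x + 1/x.
Then F(4) - F(2) = (-431/4) - (5/2) = -441/4.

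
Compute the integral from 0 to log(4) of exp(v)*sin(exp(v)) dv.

Let u = exp(v), so du = exp(v) dv. When v = 0, u = 1; when v = log(4), u = 4.
The integral becomes ∫ sin(u) du from 1 to 4, with antiderivative -cos(u).
Back in v: F(v) = -cos(exp(v)).
Then F(log(4)) - F(0) = (-cos(4)) - (-cos(1)) = cos(1) - cos(4).

cos(1) - cos(4)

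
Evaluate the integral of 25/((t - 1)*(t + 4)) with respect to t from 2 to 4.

-10*log(2) + 10*log(3)

Factor the denominator: t**2 + 3*t - 4 = (t + 4)(t - 1).
Partial fractions: 25/((t - 1)*(t + 4)) = -5/(t + 4) + 5/(t - 1).
An antiderivative is F(t) = 5*log(t - 1) - 5*log(t + 4).
Then F(4) - F(2) = (-15*log(2) + 5*log(3)) - (-5*log(3) - 5*log(2)) = -10*log(2) + 10*log(3).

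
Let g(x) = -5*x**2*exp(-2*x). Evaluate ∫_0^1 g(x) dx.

Integrate by parts twice (u = x^2, dv = -5*exp(-2*x) dx).
An antiderivative is F(x) = (10*x**2 + 10*x + 5)*exp(-2*x)/4.
Then F(1) - F(0) = (25*exp(-2)/4) - (5/4) = -5/4 + 25*exp(-2)/4.

-5/4 + 25*exp(-2)/4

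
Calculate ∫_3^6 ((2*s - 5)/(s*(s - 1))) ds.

Factor the denominator: s**2 - s = s(s - 1).
Partial fractions: (2*s - 5)/(s*(s - 1)) = 5/s - 3/(s - 1).
An antiderivative is F(s) = 5*log(s) - 3*log(s - 1).
Then F(6) - F(3) = (-3*log(5) + 5*log(2) + 5*log(3)) - (-3*log(2) + 5*log(3)) = -3*log(5) + 8*log(2).

-3*log(5) + 8*log(2)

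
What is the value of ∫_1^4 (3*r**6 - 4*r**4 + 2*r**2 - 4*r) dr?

By the power rule, an antiderivative is F(r) = 3*r**7/7 - 4*r**5/5 + 2*r**3/3 - 2*r**2.
Then F(4) - F(1) = (652384/105) - (-179/105) = 217521/35.

217521/35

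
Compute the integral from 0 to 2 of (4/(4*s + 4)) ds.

Let u = 4*s + 4, so du = 4 ds. When s = 0, u = 4; when s = 2, u = 12.
The integral becomes ∫ 1/u du from 4 to 12, with antiderivative log(u).
Back in s: F(s) = log(4*s + 4).
Then F(2) - F(0) = (log(12)) - (log(4)) = log(3).

log(3)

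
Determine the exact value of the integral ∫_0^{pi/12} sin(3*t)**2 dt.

-1/12 + pi/24

Use the identity sin^2(3*t) = (1 - cos(6*t))/2.
An antiderivative is F(t) = t/2 - sin(6*t)/12.
Then F(pi/12) - F(0) = (-1/12 + pi/24) - (0) = -1/12 + pi/24.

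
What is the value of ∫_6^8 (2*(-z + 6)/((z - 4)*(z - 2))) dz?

Factor the denominator: z**2 - 6*z + 8 = (z - 2)(z - 4).
Partial fractions: 2*(-z + 6)/((z - 4)*(z - 2)) = -4/(z - 2) + 2/(z - 4).
An antiderivative is F(z) = 2*log(z - 4) - 4*log(z - 2).
Then F(8) - F(6) = (-log(81)) - (-log(64)) = log(64/81).

log(64/81)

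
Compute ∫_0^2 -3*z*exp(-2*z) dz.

Integrate by parts once (u = z, dv = -3*exp(-2*z) dz).
An antiderivative is F(z) = (6*z + 3)*exp(-2*z)/4.
Then F(2) - F(0) = (15*exp(-4)/4) - (3/4) = -3/4 + 15*exp(-4)/4.

-3/4 + 15*exp(-4)/4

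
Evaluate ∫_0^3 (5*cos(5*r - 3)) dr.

sin(12) + sin(3)

Let u = 5*r - 3, so du = 5 dr. When r = 0, u = -3; when r = 3, u = 12.
The integral becomes ∫ cos(u) du from -3 to 12, with antiderivative sin(u).
Back in r: F(r) = sin(5*r - 3).
Then F(3) - F(0) = (sin(12)) - (-sin(3)) = sin(12) + sin(3).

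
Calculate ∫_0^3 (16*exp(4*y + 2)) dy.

-4*(1 - exp(12))*exp(2)

Let u = 4*y + 2, so du = 4 dy. When y = 0, u = 2; when y = 3, u = 14.
The integral becomes 4·∫ exp(u) du from 2 to 14, with antiderivative 4*exp(u).
Back in y: F(y) = 4*exp(4*y + 2).
Then F(3) - F(0) = (4*exp(14)) - (4*exp(2)) = -4*(1 - exp(12))*exp(2).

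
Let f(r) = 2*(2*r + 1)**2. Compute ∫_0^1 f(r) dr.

Let u = 2*r + 1, so du = 2 dr. When r = 0, u = 1; when r = 1, u = 3.
The integral becomes ∫ u**2 du from 1 to 3, with antiderivative u**3/3.
Back in r: F(r) = (2*r + 1)**3/3.
Then F(1) - F(0) = (9) - (1/3) = 26/3.

26/3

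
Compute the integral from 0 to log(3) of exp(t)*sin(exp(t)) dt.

Let u = exp(t), so du = exp(t) dt. When t = 0, u = 1; when t = log(3), u = 3.
The integral becomes ∫ sin(u) du from 1 to 3, with antiderivative -cos(u).
Back in t: F(t) = -cos(exp(t)).
Then F(log(3)) - F(0) = (-cos(3)) - (-cos(1)) = cos(1) - cos(3).

cos(1) - cos(3)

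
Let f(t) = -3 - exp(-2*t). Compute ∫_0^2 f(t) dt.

-13/2 + exp(-4)/2

An antiderivative is F(t) = -3*t + exp(-2*t)/2.
Then F(2) - F(0) = (-6 + exp(-4)/2) - (1/2) = -13/2 + exp(-4)/2.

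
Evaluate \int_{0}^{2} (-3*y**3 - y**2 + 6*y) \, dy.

By the power rule, an antiderivative is F(y) = -3*y**4/4 - y**3/3 + 3*y**2.
Then F(2) - F(0) = (-8/3) - (0) = -8/3.

-8/3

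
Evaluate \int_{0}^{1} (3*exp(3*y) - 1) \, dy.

-2 + exp(3)

An antiderivative is F(y) = exp(3*y) - y.
Then F(1) - F(0) = (-1 + exp(3)) - (1) = -2 + exp(3).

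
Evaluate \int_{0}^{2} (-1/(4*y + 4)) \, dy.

An antiderivative is F(y) = -log(4*y + 4)/4.
Then F(2) - F(0) = (-log(12)/4) - (-log(2)/2) = -log(3)/4.

-log(3)/4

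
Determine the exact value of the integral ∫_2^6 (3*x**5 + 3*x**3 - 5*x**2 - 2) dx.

71704/3

By the power rule, an antiderivative is F(x) = x**6/2 + 3*x**4/4 - 5*x**3/3 - 2*x.
Then F(6) - F(2) = (23928) - (80/3) = 71704/3.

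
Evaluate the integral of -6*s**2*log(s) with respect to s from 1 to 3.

52/3 - 54*log(3)

Integrate by parts once (u = ln s, dv = -6*s**2 ds).
An antiderivative is F(s) = -2*s**3*(3*log(s) - 1)/3.
Then F(3) - F(1) = (18 - 54*log(3)) - (2/3) = 52/3 - 54*log(3).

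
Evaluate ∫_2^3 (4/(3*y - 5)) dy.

8*log(2)/3

An antiderivative is F(y) = 4*log(3*y - 5)/3.
Then F(3) - F(2) = (8*log(2)/3) - (0) = 8*log(2)/3.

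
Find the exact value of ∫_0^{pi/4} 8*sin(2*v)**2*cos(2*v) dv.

4/3

Let u = sin(2*v), so du = 2*cos(2*v) dv. When v = 0, u = 0; when v = pi/4, u = 1.
The integral becomes 4·∫ u**2 du from 0 to 1, with antiderivative 4*u**3/3.
Back in v: F(v) = 4*sin(2*v)**3/3.
Then F(pi/4) - F(0) = (4/3) - (0) = 4/3.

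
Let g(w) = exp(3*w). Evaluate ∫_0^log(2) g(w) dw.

Let u = exp(w), so du = exp(w) dw. When w = 0, u = 1; when w = log(2), u = 2.
The integral becomes ∫ u**2 du from 1 to 2, with antiderivative u**3/3.
Back in w: F(w) = exp(3*w)/3.
Then F(log(2)) - F(0) = (8/3) - (1/3) = 7/3.

7/3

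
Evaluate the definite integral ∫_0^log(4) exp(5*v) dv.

Let u = exp(v), so du = exp(v) dv. When v = 0, u = 1; when v = log(4), u = 4.
The integral becomes ∫ u**4 du from 1 to 4, with antiderivative u**5/5.
Back in v: F(v) = exp(5*v)/5.
Then F(log(4)) - F(0) = (1024/5) - (1/5) = 1023/5.

1023/5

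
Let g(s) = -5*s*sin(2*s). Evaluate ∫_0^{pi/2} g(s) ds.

Integrate by parts once (u = s, dv = -5*sin(2*s) ds).
An antiderivative is F(s) = 5*s*cos(2*s)/2 - 5*sin(2*s)/4.
Then F(pi/2) - F(0) = (-5*pi/4) - (0) = -5*pi/4.

-5*pi/4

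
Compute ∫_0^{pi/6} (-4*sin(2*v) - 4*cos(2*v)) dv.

An antiderivative is F(v) = -2*sin(2*v) + 2*cos(2*v).
Then F(pi/6) - F(0) = (1 - sqrt(3)) - (2) = -sqrt(3) - 1.

-sqrt(3) - 1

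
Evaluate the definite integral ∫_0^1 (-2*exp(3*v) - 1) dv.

-2*exp(3)/3 - 1/3

An antiderivative is F(v) = -2*exp(3*v)/3 - v.
Then F(1) - F(0) = (-2*exp(3)/3 - 1) - (-2/3) = -2*exp(3)/3 - 1/3.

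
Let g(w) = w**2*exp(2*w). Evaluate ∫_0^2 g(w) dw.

Integrate by parts twice (u = w^2, dv = exp(2*w) dw).
An antiderivative is F(w) = (2*w**2 - 2*w + 1)*exp(2*w)/4.
Then F(2) - F(0) = (5*exp(4)/4) - (1/4) = -1/4 + 5*exp(4)/4.

-1/4 + 5*exp(4)/4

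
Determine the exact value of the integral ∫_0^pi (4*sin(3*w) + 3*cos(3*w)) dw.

8/3

An antiderivative is F(w) = sin(3*w) - 4*cos(3*w)/3.
Then F(pi) - F(0) = (4/3) - (-4/3) = 8/3.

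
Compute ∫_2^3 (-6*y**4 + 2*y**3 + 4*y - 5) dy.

-2157/10

By the power rule, an antiderivative is F(y) = -6*y**5/5 + y**4/2 + 2*y**2 - 5*y.
Then F(3) - F(2) = (-2481/10) - (-162/5) = -2157/10.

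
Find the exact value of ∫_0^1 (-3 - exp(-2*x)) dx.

-7/2 + exp(-2)/2

An antiderivative is F(x) = -3*x + exp(-2*x)/2.
Then F(1) - F(0) = (-3 + exp(-2)/2) - (1/2) = -7/2 + exp(-2)/2.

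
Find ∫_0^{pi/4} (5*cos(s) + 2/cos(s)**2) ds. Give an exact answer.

An antiderivative is F(s) = 5*sin(s) + 2*tan(s).
Then F(pi/4) - F(0) = (2 + 5*sqrt(2)/2) - (0) = 2 + 5*sqrt(2)/2.

2 + 5*sqrt(2)/2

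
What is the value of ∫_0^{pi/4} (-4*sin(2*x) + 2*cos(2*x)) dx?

-1

An antiderivative is F(x) = sin(2*x) + 2*cos(2*x).
Then F(pi/4) - F(0) = (1) - (2) = -1.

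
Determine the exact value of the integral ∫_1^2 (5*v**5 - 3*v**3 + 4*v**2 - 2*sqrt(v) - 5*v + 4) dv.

By the power rule, an antiderivative is F(v) = 5*v**6/6 - 3*v**4/4 - 4*v**(3/2)/3 + 4*v**3/3 - 5*v**2/2 + 4*v.
Then F(2) - F(1) = (50 - 8*sqrt(2)/3) - (19/12) = 581/12 - 8*sqrt(2)/3.

581/12 - 8*sqrt(2)/3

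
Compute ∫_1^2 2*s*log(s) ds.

Integrate by parts once (u = ln s, dv = 2*s ds).
An antiderivative is F(s) = s**2*(2*log(s) - 1)/2.
Then F(2) - F(1) = (-2 + log(16)) - (-1/2) = -3/2 + log(16).

-3/2 + log(16)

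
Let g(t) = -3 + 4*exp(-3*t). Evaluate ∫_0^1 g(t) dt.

-5/3 - 4*exp(-3)/3

An antiderivative is F(t) = -3*t - 4*exp(-3*t)/3.
Then F(1) - F(0) = (-3 - 4*exp(-3)/3) - (-4/3) = -5/3 - 4*exp(-3)/3.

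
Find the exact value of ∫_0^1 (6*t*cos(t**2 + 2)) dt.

Let u = t**2 + 2, so du = 2*t dt. When t = 0, u = 2; when t = 1, u = 3.
The integral becomes 3·∫ cos(u) du from 2 to 3, with antiderivative 3*sin(u).
Back in t: F(t) = 3*sin(t**2 + 2).
Then F(1) - F(0) = (3*sin(3)) - (3*sin(2)) = -3*sin(2) + 3*sin(3).

-3*sin(2) + 3*sin(3)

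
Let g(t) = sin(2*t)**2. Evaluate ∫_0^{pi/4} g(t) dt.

pi/8

Use the identity sin^2(2*t) = (1 - cos(4*t))/2.
An antiderivative is F(t) = t/2 - sin(4*t)/8.
Then F(pi/4) - F(0) = (pi/8) - (0) = pi/8.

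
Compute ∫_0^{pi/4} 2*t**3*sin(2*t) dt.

Integrate by parts 3 times (u = t^3, dv = 2*sin(2*t) dt).
An antiderivative is F(t) = -t**3*cos(2*t) + 3*t**2*sin(2*t)/2 + 3*t*cos(2*t)/2 - 3*sin(2*t)/4.
Then F(pi/4) - F(0) = (-3/4 + 3*pi**2/32) - (0) = -3/4 + 3*pi**2/32.

-3/4 + 3*pi**2/32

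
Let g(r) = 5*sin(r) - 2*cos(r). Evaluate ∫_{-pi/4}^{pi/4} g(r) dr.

An antiderivative is F(r) = -2*sin(r) - 5*cos(r).
Then F(pi/4) - F(-pi/4) = (-7*sqrt(2)/2) - (-3*sqrt(2)/2) = -2*sqrt(2).

-2*sqrt(2)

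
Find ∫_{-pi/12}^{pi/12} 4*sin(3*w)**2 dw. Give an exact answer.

-2/3 + pi/3

Use the identity sin^2(3*w) = (1 - cos(6*w))/2.
An antiderivative is F(w) = 2*w - sin(6*w)/3.
Then F(pi/12) - F(-pi/12) = (-1/3 + pi/6) - (1/3 - pi/6) = -2/3 + pi/3.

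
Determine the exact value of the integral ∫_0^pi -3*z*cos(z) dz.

Integrate by parts once (u = z, dv = -3*cos(z) dz).
An antiderivative is F(z) = -3*z*sin(z) - 3*cos(z).
Then F(pi) - F(0) = (3) - (-3) = 6.

6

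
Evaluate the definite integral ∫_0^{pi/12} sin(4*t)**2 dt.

-sqrt(3)/32 + pi/24

Use the identity sin^2(4*t) = (1 - cos(8*t))/2.
An antiderivative is F(t) = t/2 - sin(8*t)/16.
Then F(pi/12) - F(0) = (-sqrt(3)/32 + pi/24) - (0) = -sqrt(3)/32 + pi/24.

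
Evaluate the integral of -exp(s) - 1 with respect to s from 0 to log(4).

An antiderivative is F(s) = -s - exp(s).
Then F(log(4)) - F(0) = (-4 - log(4)) - (-1) = -3 - log(4).

-3 - log(4)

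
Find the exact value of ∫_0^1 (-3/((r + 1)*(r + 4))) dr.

Factor the denominator: r**2 + 5*r + 4 = (r + 4)(r + 1).
Partial fractions: -3/((r + 1)*(r + 4)) = 1/(r + 4) - 1/(r + 1).
An antiderivative is F(r) = -log(r + 1) + log(r + 4).
Then F(1) - F(0) = (log(5/2)) - (log(4)) = log(5/8).

log(5/8)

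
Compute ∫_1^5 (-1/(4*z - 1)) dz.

-log(19)/4 + log(3)/4

An antiderivative is F(z) = -log(4*z - 1)/4.
Then F(5) - F(1) = (-log(19)/4) - (-log(3)/4) = -log(19)/4 + log(3)/4.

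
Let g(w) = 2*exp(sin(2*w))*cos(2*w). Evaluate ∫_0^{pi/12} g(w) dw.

Let u = sin(2*w), so du = 2*cos(2*w) dw. When w = 0, u = 0; when w = pi/12, u = 1/2.
The integral becomes ∫ exp(u) du from 0 to 1/2, with antiderivative exp(u).
Back in w: F(w) = exp(sin(2*w)).
Then F(pi/12) - F(0) = (exp(1/2)) - (1) = -1 + exp(1/2).

-1 + exp(1/2)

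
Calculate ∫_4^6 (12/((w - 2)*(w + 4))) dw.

Factor the denominator: w**2 + 2*w - 8 = (w + 4)(w - 2).
Partial fractions: 12/((w - 2)*(w + 4)) = -2/(w + 4) + 2/(w - 2).
An antiderivative is F(w) = 2*log(w - 2) - 2*log(w + 4).
Then F(6) - F(4) = (log(4/25)) - (-log(16)) = log(64/25).

log(64/25)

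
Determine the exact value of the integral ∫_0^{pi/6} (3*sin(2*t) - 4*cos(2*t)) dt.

An antiderivative is F(t) = -2*sin(2*t) - 3*cos(2*t)/2.
Then F(pi/6) - F(0) = (-sqrt(3) - 3/4) - (-3/2) = 3/4 - sqrt(3).

3/4 - sqrt(3)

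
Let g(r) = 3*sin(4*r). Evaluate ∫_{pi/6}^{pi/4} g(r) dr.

3/8

An antiderivative is F(r) = -3*cos(4*r)/4.
Then F(pi/4) - F(pi/6) = (3/4) - (3/8) = 3/8.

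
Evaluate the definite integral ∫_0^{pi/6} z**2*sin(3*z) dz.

Integrate by parts twice (u = z^2, dv = sin(3*z) dz).
An antiderivative is F(z) = -z**2*cos(3*z)/3 + 2*z*sin(3*z)/9 + 2*cos(3*z)/27.
Then F(pi/6) - F(0) = (pi/27) - (2/27) = -2/27 + pi/27.

-2/27 + pi/27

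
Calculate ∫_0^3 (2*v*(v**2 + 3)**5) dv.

Let u = v**2 + 3, so du = 2*v dv. When v = 0, u = 3; when v = 3, u = 12.
The integral becomes ∫ u**5 du from 3 to 12, with antiderivative u**6/6.
Back in v: F(v) = (v**2 + 3)**6/6.
Then F(3) - F(0) = (497664) - (243/2) = 995085/2.

995085/2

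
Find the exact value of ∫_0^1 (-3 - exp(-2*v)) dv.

-7/2 + exp(-2)/2

An antiderivative is F(v) = -3*v + exp(-2*v)/2.
Then F(1) - F(0) = (-3 + exp(-2)/2) - (1/2) = -7/2 + exp(-2)/2.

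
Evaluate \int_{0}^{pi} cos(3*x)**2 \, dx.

Use the identity cos^2(3*x) = (1 + cos(6*x))/2.
An antiderivative is F(x) = x/2 + sin(6*x)/12.
Then F(pi) - F(0) = (pi/2) - (0) = pi/2.

pi/2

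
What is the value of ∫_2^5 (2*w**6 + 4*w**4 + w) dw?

1733883/70

By the power rule, an antiderivative is F(w) = 2*w**7/7 + 4*w**5/5 + w**2/2.
Then F(5) - F(2) = (347675/14) - (2246/35) = 1733883/70.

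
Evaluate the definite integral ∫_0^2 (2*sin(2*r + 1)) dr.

-cos(5) + cos(1)

Let u = 2*r + 1, so du = 2 dr. When r = 0, u = 1; when r = 2, u = 5.
The integral becomes ∫ sin(u) du from 1 to 5, with antiderivative -cos(u).
Back in r: F(r) = -cos(2*r + 1).
Then F(2) - F(0) = (-cos(5)) - (-cos(1)) = -cos(5) + cos(1).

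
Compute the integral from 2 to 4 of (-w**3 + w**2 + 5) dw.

-94/3

By the power rule, an antiderivative is F(w) = -w**4/4 + w**3/3 + 5*w.
Then F(4) - F(2) = (-68/3) - (26/3) = -94/3.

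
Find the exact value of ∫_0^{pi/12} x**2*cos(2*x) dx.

Integrate by parts twice (u = x^2, dv = cos(2*x) dx).
An antiderivative is F(x) = x**2*sin(2*x)/2 + x*cos(2*x)/2 - sin(2*x)/4.
Then F(pi/12) - F(0) = (-1/8 + pi**2/576 + sqrt(3)*pi/48) - (0) = -1/8 + pi**2/576 + sqrt(3)*pi/48.

-1/8 + pi**2/576 + sqrt(3)*pi/48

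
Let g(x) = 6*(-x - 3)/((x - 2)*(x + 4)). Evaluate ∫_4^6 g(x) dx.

-log(40)

Factor the denominator: x**2 + 2*x - 8 = (x + 4)(x - 2).
Partial fractions: 6*(-x - 3)/((x - 2)*(x + 4)) = -1/(x + 4) - 5/(x - 2).
An antiderivative is F(x) = -5*log(x - 2) - log(x + 4).
Then F(6) - F(4) = (-11*log(2) - log(5)) - (-8*log(2)) = -log(40).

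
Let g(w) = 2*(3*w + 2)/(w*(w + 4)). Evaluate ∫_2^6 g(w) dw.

Factor the denominator: w**2 + 4*w = (w + 4)w.
Partial fractions: 2*(3*w + 2)/(w*(w + 4)) = 5/(w + 4) + 1/w.
An antiderivative is F(w) = log(w) + 5*log(w + 4).
Then F(6) - F(2) = (log(3) + 6*log(2) + 5*log(5)) - (6*log(2) + 5*log(3)) = -4*log(3) + 5*log(5).

-4*log(3) + 5*log(5)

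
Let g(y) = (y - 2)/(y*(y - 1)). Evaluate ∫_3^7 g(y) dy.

Factor the denominator: y**2 - y = y(y - 1).
Partial fractions: (y - 2)/(y*(y - 1)) = 2/y - 1/(y - 1).
An antiderivative is F(y) = 2*log(y) - log(y - 1).
Then F(7) - F(3) = (log(49/6)) - (log(9/2)) = log(49/27).

log(49/27)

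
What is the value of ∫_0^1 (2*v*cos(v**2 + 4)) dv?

sin(5) - sin(4)

Let u = v**2 + 4, so du = 2*v dv. When v = 0, u = 4; when v = 1, u = 5.
The integral becomes ∫ cos(u) du from 4 to 5, with antiderivative sin(u).
Back in v: F(v) = sin(v**2 + 4).
Then F(1) - F(0) = (sin(5)) - (sin(4)) = sin(5) - sin(4).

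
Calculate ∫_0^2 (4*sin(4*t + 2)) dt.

Let u = 4*t + 2, so du = 4 dt. When t = 0, u = 2; when t = 2, u = 10.
The integral becomes ∫ sin(u) du from 2 to 10, with antiderivative -cos(u).
Back in t: F(t) = -cos(4*t + 2).
Then F(2) - F(0) = (-cos(10)) - (-cos(2)) = cos(2) - cos(10).

cos(2) - cos(10)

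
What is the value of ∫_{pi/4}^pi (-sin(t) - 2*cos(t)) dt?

-1 + sqrt(2)/2

An antiderivative is F(t) = -2*sin(t) + cos(t).
Then F(pi) - F(pi/4) = (-1) - (-sqrt(2)/2) = -1 + sqrt(2)/2.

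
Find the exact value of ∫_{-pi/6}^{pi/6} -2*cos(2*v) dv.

-sqrt(3)

An antiderivative is F(v) = -sin(2*v).
Then F(pi/6) - F(-pi/6) = (-sqrt(3)/2) - (sqrt(3)/2) = -sqrt(3).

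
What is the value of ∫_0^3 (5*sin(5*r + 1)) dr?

Let u = 5*r + 1, so du = 5 dr. When r = 0, u = 1; when r = 3, u = 16.
The integral becomes ∫ sin(u) du from 1 to 16, with antiderivative -cos(u).
Back in r: F(r) = -cos(5*r + 1).
Then F(3) - F(0) = (-cos(16)) - (-cos(1)) = cos(1) - cos(16).

cos(1) - cos(16)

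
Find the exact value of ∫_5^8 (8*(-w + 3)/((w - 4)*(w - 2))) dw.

-12*log(2)

Factor the denominator: w**2 - 6*w + 8 = (w - 2)(w - 4).
Partial fractions: 8*(-w + 3)/((w - 4)*(w - 2)) = -4/(w - 2) - 4/(w - 4).
An antiderivative is F(w) = -4*log(w - 4) - 4*log(w - 2).
Then F(8) - F(5) = (-12*log(2) - 4*log(3)) - (-log(81)) = -12*log(2).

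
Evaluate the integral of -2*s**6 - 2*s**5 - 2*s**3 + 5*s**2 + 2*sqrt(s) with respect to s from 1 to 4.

-254479/42

By the power rule, an antiderivative is F(s) = -2*s**7/7 - s**6/3 - s**4/2 + 4*s**(3/2)/3 + 5*s**3/3.
Then F(4) - F(1) = (-42400/7) - (79/42) = -254479/42.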